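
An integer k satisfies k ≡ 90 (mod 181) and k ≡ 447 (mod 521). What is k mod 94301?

4615

181⁻¹ mod 521: 181*308 ≡ 1 (mod 521), so 181⁻¹ ≡ 308.
k = 90 + 181*((447 − 90)*308 mod 521) = 90 + 181*25 = 4615.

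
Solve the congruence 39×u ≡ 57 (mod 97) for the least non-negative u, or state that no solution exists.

91

gcd(39, 97) = 1, so a unique solution mod 97 exists.
39⁻¹ ≡ 5 (mod 97).
u ≡ 5×57 ≡ 91 (mod 97).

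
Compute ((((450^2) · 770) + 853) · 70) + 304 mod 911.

(450)^2 ≡ 258 (mod 911)
258 · 770 = 198660 ≡ 62 (mod 911)
62 + 853 = 915 ≡ 4 (mod 911)
4 · 70 = 280
280 + 304 = 584

584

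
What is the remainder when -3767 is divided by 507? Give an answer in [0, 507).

-3767 = -8*507 + 289, so -3767 ≡ 289 (mod 507).

289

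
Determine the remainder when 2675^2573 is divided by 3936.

Compute successive squares:
2573 in binary is 101000001101, i.e. 2573 = 2048 + 512 + 8 + 4 + 1.
2675^1 ≡ 2675 (mod 3936)
2675^2 ≡ 2675^2 = 7155625 ≡ 3913 (mod 3936)
2675^4 ≡ 3913^2 = 15311569 ≡ 529 (mod 3936)
2675^8 ≡ 529^2 = 279841 ≡ 385 (mod 3936)
2675^16 ≡ 385^2 = 148225 ≡ 2593 (mod 3936)
2675^32 ≡ 2593^2 = 6723649 ≡ 961 (mod 3936)
2675^64 ≡ 961^2 = 923521 ≡ 2497 (mod 3936)
2675^128 ≡ 2497^2 = 6235009 ≡ 385 (mod 3936)
2675^256 ≡ 385^2 = 148225 ≡ 2593 (mod 3936)
2675^512 ≡ 2593^2 = 6723649 ≡ 961 (mod 3936)
2675^1024 ≡ 961^2 = 923521 ≡ 2497 (mod 3936)
2675^2048 ≡ 2497^2 = 6235009 ≡ 385 (mod 3936)
2675^2573 = 2675^2048 · 2675^512 · 2675^8 · 2675^4 · 2675^1 ≡ 385 · 961 · 385 · 529 · 2675 (mod 3936).
Accumulate the product:
385 · 961 = 369985 ≡ 1
1 · 385 = 385
385 · 529 = 203665 ≡ 2929
2929 · 2675 = 7835075 ≡ 2435

2435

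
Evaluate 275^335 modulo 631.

265

Compute successive squares:
275^1 ≡ 275 (mod 631)
275^2 ≡ 275^2 = 75625 ≡ 536 (mod 631)
275^4 ≡ 536^2 = 287296 ≡ 191 (mod 631)
275^8 ≡ 191^2 = 36481 ≡ 514 (mod 631)
275^16 ≡ 514^2 = 264196 ≡ 438 (mod 631)
275^32 ≡ 438^2 = 191844 ≡ 20 (mod 631)
275^64 ≡ 20^2 = 400 (mod 631)
275^128 ≡ 400^2 = 160000 ≡ 357 (mod 631)
275^256 ≡ 357^2 = 127449 ≡ 618 (mod 631)
275^335 = 275^256 * 275^64 * 275^8 * 275^4 * 275^2 * 275^1 ≡ 618 * 400 * 514 * 191 * 536 * 275 (mod 631).
Accumulate the product:
618 * 400 = 247200 ≡ 479
479 * 514 = 246206 ≡ 116
116 * 191 = 22156 ≡ 71
71 * 536 = 38056 ≡ 196
196 * 275 = 53900 ≡ 265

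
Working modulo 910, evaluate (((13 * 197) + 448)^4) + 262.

13 * 197 = 2561 ≡ 741 (mod 910)
741 + 448 = 1189 ≡ 279 (mod 910)
(279)^4 ≡ 841 (mod 910)
841 + 262 = 1103 ≡ 193 (mod 910)

193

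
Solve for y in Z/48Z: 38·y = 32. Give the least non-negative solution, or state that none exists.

16

gcd(38, 48) = 2, and 2 | 32, so solutions exist.
Divide through by 2: 19·y = 16 (mod 24).
19⁻¹ ≡ 19 (mod 24).
y ≡ 19·16 ≡ 16 (mod 24).
The smallest non-negative solution is y = 16.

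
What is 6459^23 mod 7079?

23 in binary is 10111, i.e. 23 = 16 + 4 + 2 + 1.
6459^1 ≡ 6459 (mod 7079)
6459^2 ≡ 6459^2 = 41718681 ≡ 2134 (mod 7079)
6459^4 ≡ 2134^2 = 4553956 ≡ 2159 (mod 7079)
6459^8 ≡ 2159^2 = 4661281 ≡ 3299 (mod 7079)
6459^16 ≡ 3299^2 = 10883401 ≡ 2978 (mod 7079)
6459^23 = 6459^16 · 6459^4 · 6459^2 · 6459^1 ≡ 2978 · 2159 · 2134 · 6459 (mod 7079).
Accumulate the product:
2978 · 2159 = 6429502 ≡ 1770
1770 · 2134 = 3777180 ≡ 4073
4073 · 6459 = 26307507 ≡ 1943

1943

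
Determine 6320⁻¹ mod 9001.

9001 = 1*6320 + 2681
6320 = 2*2681 + 958
2681 = 2*958 + 765
958 = 1*765 + 193
765 = 3*193 + 186
193 = 1*186 + 7
186 = 26*7 + 4
7 = 1*4 + 3
4 = 1*3 + 1
3 = 3*1 + 0
gcd(6320, 9001) = 1, so the inverse exists.
Bézout: 1 = 1801*9001 − 2565*6320.
So 6320⁻¹ ≡ −2565 ≡ 6436 (mod 9001).

6436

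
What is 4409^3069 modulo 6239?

3069 in binary is 101111111101, i.e. 3069 = 2048 + 512 + 256 + 128 + 64 + 32 + 16 + 8 + 4 + 1.
4409^1 ≡ 4409 (mod 6239)
4409^2 ≡ 4409^2 = 19439281 ≡ 4796 (mod 6239)
4409^4 ≡ 4796^2 = 23001616 ≡ 4662 (mod 6239)
4409^8 ≡ 4662^2 = 21734244 ≡ 3807 (mod 6239)
4409^16 ≡ 3807^2 = 14493249 ≡ 52 (mod 6239)
4409^32 ≡ 52^2 = 2704 (mod 6239)
4409^64 ≡ 2704^2 = 7311616 ≡ 5747 (mod 6239)
4409^128 ≡ 5747^2 = 33028009 ≡ 4982 (mod 6239)
4409^256 ≡ 4982^2 = 24820324 ≡ 1582 (mod 6239)
4409^512 ≡ 1582^2 = 2502724 ≡ 885 (mod 6239)
4409^1024 ≡ 885^2 = 783225 ≡ 3350 (mod 6239)
4409^2048 ≡ 3350^2 = 11222500 ≡ 4778 (mod 6239)
4409^3069 = 4409^2048 * 4409^512 * 4409^256 * 4409^128 * 4409^64 * 4409^32 * 4409^16 * 4409^8 * 4409^4 * 4409^1 ≡ 4778 * 885 * 1582 * 4982 * 5747 * 2704 * 52 * 3807 * 4662 * 4409 (mod 6239).
Accumulate the product:
4778 * 885 = 4228530 ≡ 4727
4727 * 1582 = 7478114 ≡ 3792
3792 * 4982 = 18891744 ≡ 52
52 * 5747 = 298844 ≡ 5611
5611 * 2704 = 15172144 ≡ 5135
5135 * 52 = 267020 ≡ 4982
4982 * 3807 = 18966474 ≡ 6153
6153 * 4662 = 28685286 ≡ 4603
4603 * 4409 = 20294627 ≡ 5399

5399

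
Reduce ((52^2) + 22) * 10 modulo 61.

(52)^2 ≡ 20 (mod 61)
20 + 22 = 42
42 * 10 = 420 ≡ 54 (mod 61)

54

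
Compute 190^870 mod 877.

789

Using repeated squaring:
190^1 ≡ 190 (mod 877)
190^2 ≡ 190^2 = 36100 ≡ 143 (mod 877)
190^4 ≡ 143^2 = 20449 ≡ 278 (mod 877)
190^8 ≡ 278^2 = 77284 ≡ 108 (mod 877)
190^16 ≡ 108^2 = 11664 ≡ 263 (mod 877)
190^32 ≡ 263^2 = 69169 ≡ 763 (mod 877)
190^64 ≡ 763^2 = 582169 ≡ 718 (mod 877)
190^128 ≡ 718^2 = 515524 ≡ 725 (mod 877)
190^256 ≡ 725^2 = 525625 ≡ 302 (mod 877)
190^512 ≡ 302^2 = 91204 ≡ 873 (mod 877)
190^870 = 190^512 * 190^256 * 190^64 * 190^32 * 190^4 * 190^2 ≡ 873 * 302 * 718 * 763 * 278 * 143 (mod 877).
Accumulate the product:
873 * 302 = 263646 ≡ 546
546 * 718 = 392028 ≡ 9
9 * 763 = 6867 ≡ 728
728 * 278 = 202384 ≡ 674
674 * 143 = 96382 ≡ 789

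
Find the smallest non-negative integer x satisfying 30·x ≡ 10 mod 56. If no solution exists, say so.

gcd(30, 56) = 2, and 2 | 10, so solutions exist.
Divide through by 2: 15·x ≡ 5 (mod 28).
15⁻¹ ≡ 15 (mod 28).
x ≡ 15·5 ≡ 19 (mod 28).
The smallest non-negative solution is x = 19.

19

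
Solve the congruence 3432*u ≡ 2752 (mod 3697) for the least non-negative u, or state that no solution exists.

gcd(3432, 3697) = 1, so a unique solution mod 3697 exists.
3432⁻¹ ≡ 2274 (mod 3697).
u ≡ 2274*2752 ≡ 2724 (mod 3697).

2724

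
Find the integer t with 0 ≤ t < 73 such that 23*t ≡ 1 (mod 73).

By the extended Euclidean algorithm:
73 = 3*23 + 4
23 = 5*4 + 3
4 = 1*3 + 1
3 = 3*1 + 0
gcd(23, 73) = 1, so the inverse exists.
Bézout: 1 = 6*73 − 19*23.
So 23⁻¹ ≡ −19 ≡ 54 (mod 73).

54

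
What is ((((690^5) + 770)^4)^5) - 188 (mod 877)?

(690)^5 ≡ 729 (mod 877)
729 + 770 = 1499 ≡ 622 (mod 877)
(622)^4 ≡ 343 (mod 877)
(343)^5 ≡ 676 (mod 877)
676 - 188 = 488

488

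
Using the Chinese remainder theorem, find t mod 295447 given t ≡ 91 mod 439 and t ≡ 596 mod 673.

439⁻¹ mod 673: 439*348 ≡ 1 (mod 673), so 439⁻¹ ≡ 348.
t = 91 + 439*((596 − 91)*348 mod 673) = 91 + 439*87 = 38284.
Check: 38284 mod 439 = 91, 38284 mod 673 = 596. ✓

38284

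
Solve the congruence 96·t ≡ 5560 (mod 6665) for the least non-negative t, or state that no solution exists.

gcd(96, 6665) = 1, so a unique solution mod 6665 exists.
96⁻¹ ≡ 486 (mod 6665).
t ≡ 486·5560 ≡ 2835 (mod 6665).

2835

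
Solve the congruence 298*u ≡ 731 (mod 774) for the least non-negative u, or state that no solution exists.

gcd(298, 774) = 2, and 2 does not divide 731.
So the congruence has no solution.

no solution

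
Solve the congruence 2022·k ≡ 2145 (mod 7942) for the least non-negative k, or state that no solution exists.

gcd(2022, 7942) = 2, and 2 does not divide 2145.
So the congruence has no solution.

no solution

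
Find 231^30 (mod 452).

149

Compute successive squares:
231^1 ≡ 231 (mod 452)
231^2 ≡ 231^2 = 53361 ≡ 25 (mod 452)
231^4 ≡ 25^2 = 625 ≡ 173 (mod 452)
231^8 ≡ 173^2 = 29929 ≡ 97 (mod 452)
231^16 ≡ 97^2 = 9409 ≡ 369 (mod 452)
231^30 = 231^16 · 231^8 · 231^4 · 231^2 ≡ 369 · 97 · 173 · 25 (mod 452).
Accumulate the product:
369 · 97 = 35793 ≡ 85
85 · 173 = 14705 ≡ 241
241 · 25 = 6025 ≡ 149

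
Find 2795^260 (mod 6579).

260 in binary is 100000100, i.e. 260 = 256 + 4.
2795^1 ≡ 2795 (mod 6579)
2795^2 ≡ 2795^2 = 7812025 ≡ 2752 (mod 6579)
2795^4 ≡ 2752^2 = 7573504 ≡ 1075 (mod 6579)
2795^8 ≡ 1075^2 = 1155625 ≡ 4300 (mod 6579)
2795^16 ≡ 4300^2 = 18490000 ≡ 3010 (mod 6579)
2795^32 ≡ 3010^2 = 9060100 ≡ 817 (mod 6579)
2795^64 ≡ 817^2 = 667489 ≡ 3010 (mod 6579)
2795^128 ≡ 3010^2 = 9060100 ≡ 817 (mod 6579)
2795^256 ≡ 817^2 = 667489 ≡ 3010 (mod 6579)
2795^260 = 2795^256 * 2795^4 ≡ 3010 * 1075 (mod 6579).
3010 * 1075 = 3235750 ≡ 5461 (mod 6579).

5461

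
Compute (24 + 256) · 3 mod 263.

51

24 + 256 = 280 ≡ 17 (mod 263)
17 · 3 = 51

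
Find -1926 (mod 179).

-1926 = -11*179 + 43, so -1926 ≡ 43 (mod 179).

43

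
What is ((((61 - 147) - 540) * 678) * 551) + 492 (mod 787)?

75

61 - 147 = -86 ≡ 701 (mod 787)
701 - 540 = 161
161 * 678 = 109158 ≡ 552 (mod 787)
552 * 551 = 304152 ≡ 370 (mod 787)
370 + 492 = 862 ≡ 75 (mod 787)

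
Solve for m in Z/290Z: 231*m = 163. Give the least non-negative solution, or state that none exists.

243

gcd(231, 290) = 1, so a unique solution mod 290 exists.
231⁻¹ ≡ 231 (mod 290).
m ≡ 231*163 ≡ 243 (mod 290).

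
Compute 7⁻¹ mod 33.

19

By the extended Euclidean algorithm:
33 = 4×7 + 5
7 = 1×5 + 2
5 = 2×2 + 1
2 = 2×1 + 0
gcd(7, 33) = 1, so the inverse exists.
Bézout: 1 = 3×33 − 14×7.
So 7⁻¹ ≡ −14 ≡ 19 (mod 33).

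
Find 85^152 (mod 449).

394

85^1 ≡ 85 (mod 449)
85^2 ≡ 85^2 = 7225 ≡ 41 (mod 449)
85^4 ≡ 41^2 = 1681 ≡ 334 (mod 449)
85^8 ≡ 334^2 = 111556 ≡ 204 (mod 449)
85^16 ≡ 204^2 = 41616 ≡ 308 (mod 449)
85^32 ≡ 308^2 = 94864 ≡ 125 (mod 449)
85^64 ≡ 125^2 = 15625 ≡ 359 (mod 449)
85^128 ≡ 359^2 = 128881 ≡ 18 (mod 449)
85^152 = 85^128 × 85^16 × 85^8 ≡ 18 × 308 × 204 (mod 449).
Accumulate the product:
18 × 308 = 5544 ≡ 156
156 × 204 = 31824 ≡ 394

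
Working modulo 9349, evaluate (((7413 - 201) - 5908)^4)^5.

5152

7413 - 201 = 7212
7212 - 5908 = 1304
(1304)^4 ≡ 8383 (mod 9349)
(8383)^5 ≡ 5152 (mod 9349)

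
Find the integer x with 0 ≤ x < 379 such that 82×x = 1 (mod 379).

379 = 4·82 + 51
82 = 1·51 + 31
51 = 1·31 + 20
31 = 1·20 + 11
20 = 1·11 + 9
11 = 1·9 + 2
9 = 4·2 + 1
2 = 2·1 + 0
gcd(82, 379) = 1, so the inverse exists.
Back-substitute for 1:
1 = 1·9 − 4·2
  = −4·11 + 5·9
  = 5·20 − 9·11
  = −9·31 + 14·20
  = 14·51 − 23·31
  = −23·82 + 37·51
  = 37·379 − 171·82
So 82⁻¹ ≡ −171 ≡ 208 (mod 379).

208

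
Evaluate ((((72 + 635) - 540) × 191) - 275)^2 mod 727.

188

72 + 635 = 707
707 - 540 = 167
167 × 191 = 31897 ≡ 636 (mod 727)
636 - 275 = 361
(361)^2 ≡ 188 (mod 727)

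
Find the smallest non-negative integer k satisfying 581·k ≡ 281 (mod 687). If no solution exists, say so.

gcd(581, 687) = 1, so a unique solution mod 687 exists.
581⁻¹ ≡ 512 (mod 687).
k ≡ 512·281 ≡ 289 (mod 687).

289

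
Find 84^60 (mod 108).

Using repeated squaring:
84^1 ≡ 84 (mod 108)
84^2 ≡ 84^2 = 7056 ≡ 36 (mod 108)
84^4 ≡ 36^2 = 1296 ≡ 0 (mod 108)
84^8 ≡ 0^2 = 0 (mod 108)
84^16 ≡ 0^2 = 0 (mod 108)
84^32 ≡ 0^2 = 0 (mod 108)
84^60 = 84^32 * 84^16 * 84^8 * 84^4 ≡ 0 * 0 * 0 * 0 (mod 108).
Accumulate the product:
0 * 0 = 0
0 * 0 = 0
0 * 0 = 0

0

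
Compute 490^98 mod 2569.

2072

Compute successive squares:
98 in binary is 1100010, i.e. 98 = 64 + 32 + 2.
490^1 ≡ 490 (mod 2569)
490^2 ≡ 490^2 = 240100 ≡ 1183 (mod 2569)
490^4 ≡ 1183^2 = 1399489 ≡ 1953 (mod 2569)
490^8 ≡ 1953^2 = 3814209 ≡ 1813 (mod 2569)
490^16 ≡ 1813^2 = 3286969 ≡ 1218 (mod 2569)
490^32 ≡ 1218^2 = 1483524 ≡ 1211 (mod 2569)
490^64 ≡ 1211^2 = 1466521 ≡ 2191 (mod 2569)
490^98 = 490^64 × 490^32 × 490^2 ≡ 2191 × 1211 × 1183 (mod 2569).
Accumulate the product:
2191 × 1211 = 2653301 ≡ 2093
2093 × 1183 = 2476019 ≡ 2072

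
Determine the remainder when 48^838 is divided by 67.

Compute successive squares:
838 in binary is 1101000110, i.e. 838 = 512 + 256 + 64 + 4 + 2.
48^1 ≡ 48 (mod 67)
48^2 ≡ 48^2 = 2304 ≡ 26 (mod 67)
48^4 ≡ 26^2 = 676 ≡ 6 (mod 67)
48^8 ≡ 6^2 = 36 (mod 67)
48^16 ≡ 36^2 = 1296 ≡ 23 (mod 67)
48^32 ≡ 23^2 = 529 ≡ 60 (mod 67)
48^64 ≡ 60^2 = 3600 ≡ 49 (mod 67)
48^128 ≡ 49^2 = 2401 ≡ 56 (mod 67)
48^256 ≡ 56^2 = 3136 ≡ 54 (mod 67)
48^512 ≡ 54^2 = 2916 ≡ 35 (mod 67)
48^838 = 48^512 × 48^256 × 48^64 × 48^4 × 48^2 ≡ 35 × 54 × 49 × 6 × 26 (mod 67).
Accumulate the product:
35 × 54 = 1890 ≡ 14
14 × 49 = 686 ≡ 16
16 × 6 = 96 ≡ 29
29 × 26 = 754 ≡ 17

17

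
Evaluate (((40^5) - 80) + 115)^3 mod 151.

28

(40)^5 ≡ 105 (mod 151)
105 - 80 = 25
25 + 115 = 140
(140)^3 ≡ 28 (mod 151)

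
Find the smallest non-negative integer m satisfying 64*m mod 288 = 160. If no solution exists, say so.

gcd(64, 288) = 32, and 32 | 160, so solutions exist.
Divide through by 32: 2*m ≡ 5 (mod 9).
2⁻¹ ≡ 5 (mod 9).
m ≡ 5*5 ≡ 7 (mod 9).
The smallest non-negative solution is m = 7.

7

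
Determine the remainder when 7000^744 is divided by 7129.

7000^1 ≡ 7000 (mod 7129)
7000^2 ≡ 7000^2 = 49000000 ≡ 2383 (mod 7129)
7000^4 ≡ 2383^2 = 5678689 ≡ 4005 (mod 7129)
7000^8 ≡ 4005^2 = 16040025 ≡ 6904 (mod 7129)
7000^16 ≡ 6904^2 = 47665216 ≡ 722 (mod 7129)
7000^32 ≡ 722^2 = 521284 ≡ 867 (mod 7129)
7000^64 ≡ 867^2 = 751689 ≡ 3144 (mod 7129)
7000^128 ≡ 3144^2 = 9884736 ≡ 3942 (mod 7129)
7000^256 ≡ 3942^2 = 15539364 ≡ 5273 (mod 7129)
7000^512 ≡ 5273^2 = 27804529 ≡ 1429 (mod 7129)
7000^744 = 7000^512 × 7000^128 × 7000^64 × 7000^32 × 7000^8 ≡ 1429 × 3942 × 3144 × 867 × 6904 (mod 7129).
Accumulate the product:
1429 × 3942 = 5633118 ≡ 1208
1208 × 3144 = 3797952 ≡ 5324
5324 × 867 = 4615908 ≡ 3445
3445 × 6904 = 23784280 ≡ 1936

1936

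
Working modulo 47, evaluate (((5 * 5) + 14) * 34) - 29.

28

5 * 5 = 25
25 + 14 = 39
39 * 34 = 1326 ≡ 10 (mod 47)
10 - 29 = -19 ≡ 28 (mod 47)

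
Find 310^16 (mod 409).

Compute successive squares:
310^1 ≡ 310 (mod 409)
310^2 ≡ 310^2 = 96100 ≡ 394 (mod 409)
310^4 ≡ 394^2 = 155236 ≡ 225 (mod 409)
310^8 ≡ 225^2 = 50625 ≡ 318 (mod 409)
310^16 ≡ 318^2 = 101124 ≡ 101 (mod 409)
So 310^16 ≡ 101 (mod 409).

101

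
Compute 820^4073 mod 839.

466

Compute successive squares:
820^1 ≡ 820 (mod 839)
820^2 ≡ 820^2 = 672400 ≡ 361 (mod 839)
820^4 ≡ 361^2 = 130321 ≡ 276 (mod 839)
820^8 ≡ 276^2 = 76176 ≡ 666 (mod 839)
820^16 ≡ 666^2 = 443556 ≡ 564 (mod 839)
820^32 ≡ 564^2 = 318096 ≡ 115 (mod 839)
820^64 ≡ 115^2 = 13225 ≡ 640 (mod 839)
820^128 ≡ 640^2 = 409600 ≡ 168 (mod 839)
820^256 ≡ 168^2 = 28224 ≡ 537 (mod 839)
820^512 ≡ 537^2 = 288369 ≡ 592 (mod 839)
820^1024 ≡ 592^2 = 350464 ≡ 601 (mod 839)
820^2048 ≡ 601^2 = 361201 ≡ 431 (mod 839)
820^4073 = 820^2048 × 820^1024 × 820^512 × 820^256 × 820^128 × 820^64 × 820^32 × 820^8 × 820^1 ≡ 431 × 601 × 592 × 537 × 168 × 640 × 115 × 666 × 820 (mod 839).
Accumulate the product:
431 × 601 = 259031 ≡ 619
619 × 592 = 366448 ≡ 644
644 × 537 = 345828 ≡ 160
160 × 168 = 26880 ≡ 32
32 × 640 = 20480 ≡ 344
344 × 115 = 39560 ≡ 127
127 × 666 = 84582 ≡ 682
682 × 820 = 559240 ≡ 466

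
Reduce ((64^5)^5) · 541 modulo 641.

258

(64)^5 ≡ 160 (mod 641)
(160)^5 ≡ 241 (mod 641)
241 · 541 = 130381 ≡ 258 (mod 641)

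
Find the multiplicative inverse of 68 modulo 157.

157 = 2·68 + 21
68 = 3·21 + 5
21 = 4·5 + 1
5 = 5·1 + 0
gcd(68, 157) = 1, so the inverse exists.
Back-substitute for 1:
1 = 1·21 − 4·5
  = −4·68 + 13·21
  = 13·157 − 30·68
So 68⁻¹ ≡ −30 ≡ 127 (mod 157).

127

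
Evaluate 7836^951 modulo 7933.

Compute successive squares:
951 in binary is 1110110111, i.e. 951 = 512 + 256 + 128 + 32 + 16 + 4 + 2 + 1.
7836^1 ≡ 7836 (mod 7933)
7836^2 ≡ 7836^2 = 61402896 ≡ 1476 (mod 7933)
7836^4 ≡ 1476^2 = 2178576 ≡ 4934 (mod 7933)
7836^8 ≡ 4934^2 = 24344356 ≡ 5912 (mod 7933)
7836^16 ≡ 5912^2 = 34951744 ≡ 6879 (mod 7933)
7836^32 ≡ 6879^2 = 47320641 ≡ 296 (mod 7933)
7836^64 ≡ 296^2 = 87616 ≡ 353 (mod 7933)
7836^128 ≡ 353^2 = 124609 ≡ 5614 (mod 7933)
7836^256 ≡ 5614^2 = 31516996 ≡ 7120 (mod 7933)
7836^512 ≡ 7120^2 = 50694400 ≡ 2530 (mod 7933)
7836^951 = 7836^512 * 7836^256 * 7836^128 * 7836^32 * 7836^16 * 7836^4 * 7836^2 * 7836^1 ≡ 2530 * 7120 * 5614 * 296 * 6879 * 4934 * 1476 * 7836 (mod 7933).
Accumulate the product:
2530 * 7120 = 18013600 ≡ 5690
5690 * 5614 = 31943660 ≡ 5402
5402 * 296 = 1598992 ≡ 4459
4459 * 6879 = 30673461 ≡ 4483
4483 * 4934 = 22119122 ≡ 1918
1918 * 1476 = 2830968 ≡ 6820
6820 * 7836 = 53441520 ≡ 4832

4832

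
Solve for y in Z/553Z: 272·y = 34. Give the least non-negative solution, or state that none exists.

gcd(272, 553) = 1, so a unique solution mod 553 exists.
272⁻¹ ≡ 307 (mod 553).
y ≡ 307·34 ≡ 484 (mod 553).

484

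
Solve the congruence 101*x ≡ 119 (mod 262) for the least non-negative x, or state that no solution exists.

79

gcd(101, 262) = 1, so a unique solution mod 262 exists.
101⁻¹ ≡ 179 (mod 262).
x ≡ 179*119 ≡ 79 (mod 262).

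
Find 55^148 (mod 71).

9

By square-and-multiply:
148 in binary is 10010100, i.e. 148 = 128 + 16 + 4.
55^1 ≡ 55 (mod 71)
55^2 ≡ 55^2 = 3025 ≡ 43 (mod 71)
55^4 ≡ 43^2 = 1849 ≡ 3 (mod 71)
55^8 ≡ 3^2 = 9 (mod 71)
55^16 ≡ 9^2 = 81 ≡ 10 (mod 71)
55^32 ≡ 10^2 = 100 ≡ 29 (mod 71)
55^64 ≡ 29^2 = 841 ≡ 60 (mod 71)
55^128 ≡ 60^2 = 3600 ≡ 50 (mod 71)
55^148 = 55^128 * 55^16 * 55^4 ≡ 50 * 10 * 3 (mod 71).
Accumulate the product:
50 * 10 = 500 ≡ 3
3 * 3 = 9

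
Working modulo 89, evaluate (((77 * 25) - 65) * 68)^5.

77 * 25 = 1925 ≡ 56 (mod 89)
56 - 65 = -9 ≡ 80 (mod 89)
80 * 68 = 5440 ≡ 11 (mod 89)
(11)^5 ≡ 50 (mod 89)

50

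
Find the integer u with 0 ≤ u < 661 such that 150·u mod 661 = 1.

Apply the Euclidean algorithm and back-substitute:
661 = 4×150 + 61
150 = 2×61 + 28
61 = 2×28 + 5
28 = 5×5 + 3
5 = 1×3 + 2
3 = 1×2 + 1
2 = 2×1 + 0
gcd(150, 661) = 1, so the inverse exists.
Back-substitute for 1:
1 = 1×3 − 1×2
  = −1×5 + 2×3
  = 2×28 − 11×5
  = −11×61 + 24×28
  = 24×150 − 59×61
  = −59×661 + 260×150
So 150⁻¹ ≡ 260 (mod 661).

260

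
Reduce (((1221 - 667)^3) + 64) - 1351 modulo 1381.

1221 - 667 = 554
(554)^3 ≡ 1363 (mod 1381)
1363 + 64 = 1427 ≡ 46 (mod 1381)
46 - 1351 = -1305 ≡ 76 (mod 1381)

76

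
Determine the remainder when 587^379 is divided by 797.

152

Compute successive squares:
587^1 ≡ 587 (mod 797)
587^2 ≡ 587^2 = 344569 ≡ 265 (mod 797)
587^4 ≡ 265^2 = 70225 ≡ 89 (mod 797)
587^8 ≡ 89^2 = 7921 ≡ 748 (mod 797)
587^16 ≡ 748^2 = 559504 ≡ 10 (mod 797)
587^32 ≡ 10^2 = 100 (mod 797)
587^64 ≡ 100^2 = 10000 ≡ 436 (mod 797)
587^128 ≡ 436^2 = 190096 ≡ 410 (mod 797)
587^256 ≡ 410^2 = 168100 ≡ 730 (mod 797)
587^379 = 587^256 · 587^64 · 587^32 · 587^16 · 587^8 · 587^2 · 587^1 ≡ 730 · 436 · 100 · 10 · 748 · 265 · 587 (mod 797).
Accumulate the product:
730 · 436 = 318280 ≡ 277
277 · 100 = 27700 ≡ 602
602 · 10 = 6020 ≡ 441
441 · 748 = 329868 ≡ 707
707 · 265 = 187355 ≡ 60
60 · 587 = 35220 ≡ 152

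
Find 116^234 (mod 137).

By square-and-multiply:
234 in binary is 11101010, i.e. 234 = 128 + 64 + 32 + 8 + 2.
116^1 ≡ 116 (mod 137)
116^2 ≡ 116^2 = 13456 ≡ 30 (mod 137)
116^4 ≡ 30^2 = 900 ≡ 78 (mod 137)
116^8 ≡ 78^2 = 6084 ≡ 56 (mod 137)
116^16 ≡ 56^2 = 3136 ≡ 122 (mod 137)
116^32 ≡ 122^2 = 14884 ≡ 88 (mod 137)
116^64 ≡ 88^2 = 7744 ≡ 72 (mod 137)
116^128 ≡ 72^2 = 5184 ≡ 115 (mod 137)
116^234 = 116^128 × 116^64 × 116^32 × 116^8 × 116^2 ≡ 115 × 72 × 88 × 56 × 30 (mod 137).
Accumulate the product:
115 × 72 = 8280 ≡ 60
60 × 88 = 5280 ≡ 74
74 × 56 = 4144 ≡ 34
34 × 30 = 1020 ≡ 61

61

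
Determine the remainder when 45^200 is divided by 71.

20

200 in binary is 11001000, i.e. 200 = 128 + 64 + 8.
45^1 ≡ 45 (mod 71)
45^2 ≡ 45^2 = 2025 ≡ 37 (mod 71)
45^4 ≡ 37^2 = 1369 ≡ 20 (mod 71)
45^8 ≡ 20^2 = 400 ≡ 45 (mod 71)
45^16 ≡ 45^2 = 2025 ≡ 37 (mod 71)
45^32 ≡ 37^2 = 1369 ≡ 20 (mod 71)
45^64 ≡ 20^2 = 400 ≡ 45 (mod 71)
45^128 ≡ 45^2 = 2025 ≡ 37 (mod 71)
45^200 = 45^128 × 45^64 × 45^8 ≡ 37 × 45 × 45 (mod 71).
Accumulate the product:
37 × 45 = 1665 ≡ 32
32 × 45 = 1440 ≡ 20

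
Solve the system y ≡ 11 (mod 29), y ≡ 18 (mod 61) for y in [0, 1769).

29⁻¹ mod 61: 29·40 ≡ 1 (mod 61), so 29⁻¹ ≡ 40.
y = 11 + 29·((18 − 11)·40 mod 61) = 11 + 29·36 = 1055.

1055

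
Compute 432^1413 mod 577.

27

By square-and-multiply:
1413 in binary is 10110000101, i.e. 1413 = 1024 + 256 + 128 + 4 + 1.
432^1 ≡ 432 (mod 577)
432^2 ≡ 432^2 = 186624 ≡ 253 (mod 577)
432^4 ≡ 253^2 = 64009 ≡ 539 (mod 577)
432^8 ≡ 539^2 = 290521 ≡ 290 (mod 577)
432^16 ≡ 290^2 = 84100 ≡ 435 (mod 577)
432^32 ≡ 435^2 = 189225 ≡ 546 (mod 577)
432^64 ≡ 546^2 = 298116 ≡ 384 (mod 577)
432^128 ≡ 384^2 = 147456 ≡ 321 (mod 577)
432^256 ≡ 321^2 = 103041 ≡ 335 (mod 577)
432^512 ≡ 335^2 = 112225 ≡ 287 (mod 577)
432^1024 ≡ 287^2 = 82369 ≡ 435 (mod 577)
432^1413 = 432^1024 × 432^256 × 432^128 × 432^4 × 432^1 ≡ 435 × 335 × 321 × 539 × 432 (mod 577).
Accumulate the product:
435 × 335 = 145725 ≡ 321
321 × 321 = 103041 ≡ 335
335 × 539 = 180565 ≡ 541
541 × 432 = 233712 ≡ 27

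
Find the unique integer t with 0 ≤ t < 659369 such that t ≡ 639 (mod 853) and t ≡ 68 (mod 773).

853⁻¹ mod 773: 853*29 ≡ 1 (mod 773), so 853⁻¹ ≡ 29.
t = 639 + 853*((68 − 639)*29 mod 773) = 639 + 853*447 = 381930.

381930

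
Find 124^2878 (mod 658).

72

By square-and-multiply:
124^1 ≡ 124 (mod 658)
124^2 ≡ 124^2 = 15376 ≡ 242 (mod 658)
124^4 ≡ 242^2 = 58564 ≡ 2 (mod 658)
124^8 ≡ 2^2 = 4 (mod 658)
124^16 ≡ 4^2 = 16 (mod 658)
124^32 ≡ 16^2 = 256 (mod 658)
124^64 ≡ 256^2 = 65536 ≡ 394 (mod 658)
124^128 ≡ 394^2 = 155236 ≡ 606 (mod 658)
124^256 ≡ 606^2 = 367236 ≡ 72 (mod 658)
124^512 ≡ 72^2 = 5184 ≡ 578 (mod 658)
124^1024 ≡ 578^2 = 334084 ≡ 478 (mod 658)
124^2048 ≡ 478^2 = 228484 ≡ 158 (mod 658)
124^2878 = 124^2048 × 124^512 × 124^256 × 124^32 × 124^16 × 124^8 × 124^4 × 124^2 ≡ 158 × 578 × 72 × 256 × 16 × 4 × 2 × 242 (mod 658).
Accumulate the product:
158 × 578 = 91324 ≡ 520
520 × 72 = 37440 ≡ 592
592 × 256 = 151552 ≡ 212
212 × 16 = 3392 ≡ 102
102 × 4 = 408
408 × 2 = 816 ≡ 158
158 × 242 = 38236 ≡ 72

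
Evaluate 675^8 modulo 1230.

1185

By square-and-multiply:
675^1 ≡ 675 (mod 1230)
675^2 ≡ 675^2 = 455625 ≡ 525 (mod 1230)
675^4 ≡ 525^2 = 275625 ≡ 105 (mod 1230)
675^8 ≡ 105^2 = 11025 ≡ 1185 (mod 1230)
So 675^8 ≡ 1185 (mod 1230).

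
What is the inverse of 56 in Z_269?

By the extended Euclidean algorithm:
269 = 4·56 + 45
56 = 1·45 + 11
45 = 4·11 + 1
11 = 11·1 + 0
gcd(56, 269) = 1, so the inverse exists.
Bézout: 1 = 5·269 − 24·56.
So 56⁻¹ ≡ −24 ≡ 245 (mod 269).

245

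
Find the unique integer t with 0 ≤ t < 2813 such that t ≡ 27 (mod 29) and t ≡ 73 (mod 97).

752

29⁻¹ mod 97: 29×87 ≡ 1 (mod 97), so 29⁻¹ ≡ 87.
t = 27 + 29×((73 − 27)×87 mod 97) = 27 + 29×25 = 752.
Check: 752 mod 29 = 27, 752 mod 97 = 73. ✓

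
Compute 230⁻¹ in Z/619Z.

218

Run the extended Euclidean algorithm:
619 = 2×230 + 159
230 = 1×159 + 71
159 = 2×71 + 17
71 = 4×17 + 3
17 = 5×3 + 2
3 = 1×2 + 1
2 = 2×1 + 0
gcd(230, 619) = 1, so the inverse exists.
Back-substitute for 1:
1 = 1×3 − 1×2
  = −1×17 + 6×3
  = 6×71 − 25×17
  = −25×159 + 56×71
  = 56×230 − 81×159
  = −81×619 + 218×230
So 230⁻¹ ≡ 218 (mod 619).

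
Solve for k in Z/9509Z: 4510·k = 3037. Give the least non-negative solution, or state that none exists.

gcd(4510, 9509) = 1, so a unique solution mod 9509 exists.
4510⁻¹ ≡ 3228 (mod 9509).
k ≡ 3228·3037 ≡ 9166 (mod 9509).

9166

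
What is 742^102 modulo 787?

568

102 in binary is 1100110, i.e. 102 = 64 + 32 + 4 + 2.
742^1 ≡ 742 (mod 787)
742^2 ≡ 742^2 = 550564 ≡ 451 (mod 787)
742^4 ≡ 451^2 = 203401 ≡ 355 (mod 787)
742^8 ≡ 355^2 = 126025 ≡ 105 (mod 787)
742^16 ≡ 105^2 = 11025 ≡ 7 (mod 787)
742^32 ≡ 7^2 = 49 (mod 787)
742^64 ≡ 49^2 = 2401 ≡ 40 (mod 787)
742^102 = 742^64 · 742^32 · 742^4 · 742^2 ≡ 40 · 49 · 355 · 451 (mod 787).
Accumulate the product:
40 · 49 = 1960 ≡ 386
386 · 355 = 137030 ≡ 92
92 · 451 = 41492 ≡ 568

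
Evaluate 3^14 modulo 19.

Using repeated squaring:
14 in binary is 1110, i.e. 14 = 8 + 4 + 2.
3^1 ≡ 3 (mod 19)
3^2 ≡ 3^2 = 9 (mod 19)
3^4 ≡ 9^2 = 81 ≡ 5 (mod 19)
3^8 ≡ 5^2 = 25 ≡ 6 (mod 19)
3^14 = 3^8 · 3^4 · 3^2 ≡ 6 · 5 · 9 (mod 19).
Accumulate the product:
6 · 5 = 30 ≡ 11
11 · 9 = 99 ≡ 4

4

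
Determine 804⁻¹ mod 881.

389

Apply the Euclidean algorithm and back-substitute:
881 = 1·804 + 77
804 = 10·77 + 34
77 = 2·34 + 9
34 = 3·9 + 7
9 = 1·7 + 2
7 = 3·2 + 1
2 = 2·1 + 0
gcd(804, 881) = 1, so the inverse exists.
Back-substitute for 1:
1 = 1·7 − 3·2
  = −3·9 + 4·7
  = 4·34 − 15·9
  = −15·77 + 34·34
  = 34·804 − 355·77
  = −355·881 + 389·804
So 804⁻¹ ≡ 389 (mod 881).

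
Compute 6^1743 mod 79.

14

6^1 ≡ 6 (mod 79)
6^2 ≡ 6^2 = 36 (mod 79)
6^4 ≡ 36^2 = 1296 ≡ 32 (mod 79)
6^8 ≡ 32^2 = 1024 ≡ 76 (mod 79)
6^16 ≡ 76^2 = 5776 ≡ 9 (mod 79)
6^32 ≡ 9^2 = 81 ≡ 2 (mod 79)
6^64 ≡ 2^2 = 4 (mod 79)
6^128 ≡ 4^2 = 16 (mod 79)
6^256 ≡ 16^2 = 256 ≡ 19 (mod 79)
6^512 ≡ 19^2 = 361 ≡ 45 (mod 79)
6^1024 ≡ 45^2 = 2025 ≡ 50 (mod 79)
6^1743 = 6^1024 × 6^512 × 6^128 × 6^64 × 6^8 × 6^4 × 6^2 × 6^1 ≡ 50 × 45 × 16 × 4 × 76 × 32 × 36 × 6 (mod 79).
Accumulate the product:
50 × 45 = 2250 ≡ 38
38 × 16 = 608 ≡ 55
55 × 4 = 220 ≡ 62
62 × 76 = 4712 ≡ 51
51 × 32 = 1632 ≡ 52
52 × 36 = 1872 ≡ 55
55 × 6 = 330 ≡ 14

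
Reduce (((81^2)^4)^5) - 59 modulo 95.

72

(81)^2 ≡ 6 (mod 95)
(6)^4 ≡ 61 (mod 95)
(61)^5 ≡ 36 (mod 95)
36 - 59 = -23 ≡ 72 (mod 95)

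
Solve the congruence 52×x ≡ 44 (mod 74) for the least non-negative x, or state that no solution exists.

gcd(52, 74) = 2, and 2 | 44, so solutions exist.
Divide through by 2: 26×x mod 37 = 22.
26⁻¹ ≡ 10 (mod 37).
x ≡ 10×22 ≡ 35 (mod 37).
The smallest non-negative solution is x = 35.

35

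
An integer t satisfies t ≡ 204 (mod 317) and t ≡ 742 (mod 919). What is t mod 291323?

317⁻¹ mod 919: 317*316 ≡ 1 (mod 919), so 317⁻¹ ≡ 316.
t = 204 + 317*((742 − 204)*316 mod 919) = 204 + 317*912 = 289308.

289308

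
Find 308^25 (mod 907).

109

Using repeated squaring:
25 in binary is 11001, i.e. 25 = 16 + 8 + 1.
308^1 ≡ 308 (mod 907)
308^2 ≡ 308^2 = 94864 ≡ 536 (mod 907)
308^4 ≡ 536^2 = 287296 ≡ 684 (mod 907)
308^8 ≡ 684^2 = 467856 ≡ 751 (mod 907)
308^16 ≡ 751^2 = 564001 ≡ 754 (mod 907)
308^25 = 308^16 × 308^8 × 308^1 ≡ 754 × 751 × 308 (mod 907).
Accumulate the product:
754 × 751 = 566254 ≡ 286
286 × 308 = 88088 ≡ 109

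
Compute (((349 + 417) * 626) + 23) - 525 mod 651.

349 + 417 = 766 ≡ 115 (mod 651)
115 * 626 = 71990 ≡ 380 (mod 651)
380 + 23 = 403
403 - 525 = -122 ≡ 529 (mod 651)

529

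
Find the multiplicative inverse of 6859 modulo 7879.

Apply the Euclidean algorithm and back-substitute:
7879 = 1·6859 + 1020
6859 = 6·1020 + 739
1020 = 1·739 + 281
739 = 2·281 + 177
281 = 1·177 + 104
177 = 1·104 + 73
104 = 1·73 + 31
73 = 2·31 + 11
31 = 2·11 + 9
11 = 1·9 + 2
9 = 4·2 + 1
2 = 2·1 + 0
gcd(6859, 7879) = 1, so the inverse exists.
Bézout: 1 = 3100·7879 − 3561·6859.
So 6859⁻¹ ≡ −3561 ≡ 4318 (mod 7879).

4318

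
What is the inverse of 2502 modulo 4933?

Apply the Euclidean algorithm and back-substitute:
4933 = 1×2502 + 2431
2502 = 1×2431 + 71
2431 = 34×71 + 17
71 = 4×17 + 3
17 = 5×3 + 2
3 = 1×2 + 1
2 = 2×1 + 0
gcd(2502, 4933) = 1, so the inverse exists.
Back-substitute for 1:
1 = 1×3 − 1×2
  = −1×17 + 6×3
  = 6×71 − 25×17
  = −25×2431 + 856×71
  = 856×2502 − 881×2431
  = −881×4933 + 1737×2502
So 2502⁻¹ ≡ 1737 (mod 4933).

1737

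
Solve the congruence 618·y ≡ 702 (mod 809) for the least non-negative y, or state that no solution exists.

gcd(618, 809) = 1, so a unique solution mod 809 exists.
618⁻¹ ≡ 72 (mod 809).
y ≡ 72·702 ≡ 386 (mod 809).

386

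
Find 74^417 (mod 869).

673

By square-and-multiply:
417 in binary is 110100001, i.e. 417 = 256 + 128 + 32 + 1.
74^1 ≡ 74 (mod 869)
74^2 ≡ 74^2 = 5476 ≡ 262 (mod 869)
74^4 ≡ 262^2 = 68644 ≡ 862 (mod 869)
74^8 ≡ 862^2 = 743044 ≡ 49 (mod 869)
74^16 ≡ 49^2 = 2401 ≡ 663 (mod 869)
74^32 ≡ 663^2 = 439569 ≡ 724 (mod 869)
74^64 ≡ 724^2 = 524176 ≡ 169 (mod 869)
74^128 ≡ 169^2 = 28561 ≡ 753 (mod 869)
74^256 ≡ 753^2 = 567009 ≡ 421 (mod 869)
74^417 = 74^256 × 74^128 × 74^32 × 74^1 ≡ 421 × 753 × 724 × 74 (mod 869).
Accumulate the product:
421 × 753 = 317013 ≡ 697
697 × 724 = 504628 ≡ 608
608 × 74 = 44992 ≡ 673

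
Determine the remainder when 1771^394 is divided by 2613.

By square-and-multiply:
1771^1 ≡ 1771 (mod 2613)
1771^2 ≡ 1771^2 = 3136441 ≡ 841 (mod 2613)
1771^4 ≡ 841^2 = 707281 ≡ 1771 (mod 2613)
1771^8 ≡ 1771^2 = 3136441 ≡ 841 (mod 2613)
1771^16 ≡ 841^2 = 707281 ≡ 1771 (mod 2613)
1771^32 ≡ 1771^2 = 3136441 ≡ 841 (mod 2613)
1771^64 ≡ 841^2 = 707281 ≡ 1771 (mod 2613)
1771^128 ≡ 1771^2 = 3136441 ≡ 841 (mod 2613)
1771^256 ≡ 841^2 = 707281 ≡ 1771 (mod 2613)
1771^394 = 1771^256 · 1771^128 · 1771^8 · 1771^2 ≡ 1771 · 841 · 841 · 841 (mod 2613).
Accumulate the product:
1771 · 841 = 1489411 ≡ 1
1 · 841 = 841
841 · 841 = 707281 ≡ 1771

1771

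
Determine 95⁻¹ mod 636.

By the extended Euclidean algorithm:
636 = 6·95 + 66
95 = 1·66 + 29
66 = 2·29 + 8
29 = 3·8 + 5
8 = 1·5 + 3
5 = 1·3 + 2
3 = 1·2 + 1
2 = 2·1 + 0
gcd(95, 636) = 1, so the inverse exists.
Bézout: 1 = 36·636 − 241·95.
So 95⁻¹ ≡ −241 ≡ 395 (mod 636).

395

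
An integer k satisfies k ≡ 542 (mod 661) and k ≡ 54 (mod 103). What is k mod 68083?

10457

661⁻¹ mod 103: 661×12 ≡ 1 (mod 103), so 661⁻¹ ≡ 12.
k = 542 + 661×((54 − 542)×12 mod 103) = 542 + 661×15 = 10457.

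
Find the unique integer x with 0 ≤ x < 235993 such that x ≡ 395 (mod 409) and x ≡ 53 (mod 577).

195079

409⁻¹ mod 577: 409·498 ≡ 1 (mod 577), so 409⁻¹ ≡ 498.
x = 395 + 409·((53 − 395)·498 mod 577) = 395 + 409·476 = 195079.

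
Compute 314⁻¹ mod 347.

347 = 1×314 + 33
314 = 9×33 + 17
33 = 1×17 + 16
17 = 1×16 + 1
16 = 16×1 + 0
gcd(314, 347) = 1, so the inverse exists.
Bézout: 1 = −19×347 + 21×314.
So 314⁻¹ ≡ 21 (mod 347).

21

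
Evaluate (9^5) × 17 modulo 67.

(9)^5 ≡ 22 (mod 67)
22 × 17 = 374 ≡ 39 (mod 67)

39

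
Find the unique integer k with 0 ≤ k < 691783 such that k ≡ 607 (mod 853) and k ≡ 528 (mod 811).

853⁻¹ mod 811: 853*560 ≡ 1 (mod 811), so 853⁻¹ ≡ 560.
k = 607 + 853*((528 − 607)*560 mod 811) = 607 + 853*365 = 311952.
Check: 311952 mod 853 = 607, 311952 mod 811 = 528. ✓

311952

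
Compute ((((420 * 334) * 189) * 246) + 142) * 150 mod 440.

100

420 * 334 = 140280 ≡ 360 (mod 440)
360 * 189 = 68040 ≡ 280 (mod 440)
280 * 246 = 68880 ≡ 240 (mod 440)
240 + 142 = 382
382 * 150 = 57300 ≡ 100 (mod 440)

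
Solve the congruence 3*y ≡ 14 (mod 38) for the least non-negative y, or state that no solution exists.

gcd(3, 38) = 1, so a unique solution mod 38 exists.
3⁻¹ ≡ 13 (mod 38).
y ≡ 13*14 ≡ 30 (mod 38).

30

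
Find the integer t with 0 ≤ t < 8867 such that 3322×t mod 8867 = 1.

Apply the Euclidean algorithm and back-substitute:
8867 = 2*3322 + 2223
3322 = 1*2223 + 1099
2223 = 2*1099 + 25
1099 = 43*25 + 24
25 = 1*24 + 1
24 = 24*1 + 0
gcd(3322, 8867) = 1, so the inverse exists.
Back-substitute for 1:
1 = 1*25 − 1*24
  = −1*1099 + 44*25
  = 44*2223 − 89*1099
  = −89*3322 + 133*2223
  = 133*8867 − 355*3322
So 3322⁻¹ ≡ −355 ≡ 8512 (mod 8867).

8512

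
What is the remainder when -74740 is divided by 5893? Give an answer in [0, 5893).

-74740 = -13*5893 + 1869, so -74740 ≡ 1869 (mod 5893).

1869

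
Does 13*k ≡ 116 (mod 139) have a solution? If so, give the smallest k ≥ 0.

gcd(13, 139) = 1, so a unique solution mod 139 exists.
13⁻¹ ≡ 107 (mod 139).
k ≡ 107*116 ≡ 41 (mod 139).

41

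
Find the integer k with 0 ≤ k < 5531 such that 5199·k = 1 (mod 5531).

Run the extended Euclidean algorithm:
5531 = 1×5199 + 332
5199 = 15×332 + 219
332 = 1×219 + 113
219 = 1×113 + 106
113 = 1×106 + 7
106 = 15×7 + 1
7 = 7×1 + 0
gcd(5199, 5531) = 1, so the inverse exists.
Back-substitute for 1:
1 = 1×106 − 15×7
  = −15×113 + 16×106
  = 16×219 − 31×113
  = −31×332 + 47×219
  = 47×5199 − 736×332
  = −736×5531 + 783×5199
So 5199⁻¹ ≡ 783 (mod 5531).

783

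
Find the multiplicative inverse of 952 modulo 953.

952

953 = 1*952 + 1
952 = 952*1 + 0
gcd(952, 953) = 1, so the inverse exists.
Bézout: 1 = 1*953 − 1*952.
So 952⁻¹ ≡ −1 ≡ 952 (mod 953).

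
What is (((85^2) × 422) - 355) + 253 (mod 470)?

428

(85)^2 ≡ 175 (mod 470)
175 × 422 = 73850 ≡ 60 (mod 470)
60 - 355 = -295 ≡ 175 (mod 470)
175 + 253 = 428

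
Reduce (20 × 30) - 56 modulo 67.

20 × 30 = 600 ≡ 64 (mod 67)
64 - 56 = 8

8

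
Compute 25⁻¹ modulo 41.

Run the extended Euclidean algorithm:
41 = 1×25 + 16
25 = 1×16 + 9
16 = 1×9 + 7
9 = 1×7 + 2
7 = 3×2 + 1
2 = 2×1 + 0
gcd(25, 41) = 1, so the inverse exists.
Bézout: 1 = 11×41 − 18×25.
So 25⁻¹ ≡ −18 ≡ 23 (mod 41).

23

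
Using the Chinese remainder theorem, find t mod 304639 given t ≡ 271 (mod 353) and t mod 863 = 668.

353⁻¹ mod 863: 353*841 ≡ 1 (mod 863), so 353⁻¹ ≡ 841.
t = 271 + 353*((668 − 271)*841 mod 863) = 271 + 353*759 = 268198.
Check: 268198 mod 353 = 271, 268198 mod 863 = 668. ✓

268198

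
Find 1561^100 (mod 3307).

100 in binary is 1100100, i.e. 100 = 64 + 32 + 4.
1561^1 ≡ 1561 (mod 3307)
1561^2 ≡ 1561^2 = 2436721 ≡ 2769 (mod 3307)
1561^4 ≡ 2769^2 = 7667361 ≡ 1735 (mod 3307)
1561^8 ≡ 1735^2 = 3010225 ≡ 855 (mod 3307)
1561^16 ≡ 855^2 = 731025 ≡ 178 (mod 3307)
1561^32 ≡ 178^2 = 31684 ≡ 1921 (mod 3307)
1561^64 ≡ 1921^2 = 3690241 ≡ 2936 (mod 3307)
1561^100 = 1561^64 * 1561^32 * 1561^4 ≡ 2936 * 1921 * 1735 (mod 3307).
Accumulate the product:
2936 * 1921 = 5640056 ≡ 1621
1621 * 1735 = 2812435 ≡ 1485

1485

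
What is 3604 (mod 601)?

3604 = 5·601 + 599, so 3604 ≡ 599 (mod 601).

599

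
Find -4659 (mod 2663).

667

-4659 = -2*2663 + 667, so -4659 ≡ 667 (mod 2663).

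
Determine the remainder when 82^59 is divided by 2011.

Compute successive squares:
59 in binary is 111011, i.e. 59 = 32 + 16 + 8 + 2 + 1.
82^1 ≡ 82 (mod 2011)
82^2 ≡ 82^2 = 6724 ≡ 691 (mod 2011)
82^4 ≡ 691^2 = 477481 ≡ 874 (mod 2011)
82^8 ≡ 874^2 = 763876 ≡ 1707 (mod 2011)
82^16 ≡ 1707^2 = 2913849 ≡ 1921 (mod 2011)
82^32 ≡ 1921^2 = 3690241 ≡ 56 (mod 2011)
82^59 = 82^32 × 82^16 × 82^8 × 82^2 × 82^1 ≡ 56 × 1921 × 1707 × 691 × 82 (mod 2011).
Accumulate the product:
56 × 1921 = 107576 ≡ 993
993 × 1707 = 1695051 ≡ 1789
1789 × 691 = 1236199 ≡ 1445
1445 × 82 = 118490 ≡ 1852

1852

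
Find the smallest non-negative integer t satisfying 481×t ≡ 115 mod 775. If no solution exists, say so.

540

gcd(481, 775) = 1, so a unique solution mod 775 exists.
481⁻¹ ≡ 746 (mod 775).
t ≡ 746×115 ≡ 540 (mod 775).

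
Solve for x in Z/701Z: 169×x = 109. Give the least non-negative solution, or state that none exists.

291

gcd(169, 701) = 1, so a unique solution mod 701 exists.
169⁻¹ ≡ 112 (mod 701).
x ≡ 112×109 ≡ 291 (mod 701).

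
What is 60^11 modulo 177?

60

Compute successive squares:
11 in binary is 1011, i.e. 11 = 8 + 2 + 1.
60^1 ≡ 60 (mod 177)
60^2 ≡ 60^2 = 3600 ≡ 60 (mod 177)
60^4 ≡ 60^2 = 3600 ≡ 60 (mod 177)
60^8 ≡ 60^2 = 3600 ≡ 60 (mod 177)
60^11 = 60^8 · 60^2 · 60^1 ≡ 60 · 60 · 60 (mod 177).
Accumulate the product:
60 · 60 = 3600 ≡ 60
60 · 60 = 3600 ≡ 60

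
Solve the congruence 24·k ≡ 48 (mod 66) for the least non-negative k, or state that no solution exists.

2

gcd(24, 66) = 6, and 6 | 48, so solutions exist.
Divide through by 6: 4·k mod 11 = 8.
4⁻¹ ≡ 3 (mod 11).
k ≡ 3·8 ≡ 2 (mod 11).
The smallest non-negative solution is k = 2.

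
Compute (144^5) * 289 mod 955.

(144)^5 ≡ 344 (mod 955)
344 * 289 = 99416 ≡ 96 (mod 955)

96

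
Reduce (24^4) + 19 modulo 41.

23

(24)^4 ≡ 4 (mod 41)
4 + 19 = 23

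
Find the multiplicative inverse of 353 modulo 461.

175

461 = 1*353 + 108
353 = 3*108 + 29
108 = 3*29 + 21
29 = 1*21 + 8
21 = 2*8 + 5
8 = 1*5 + 3
5 = 1*3 + 2
3 = 1*2 + 1
2 = 2*1 + 0
gcd(353, 461) = 1, so the inverse exists.
Bézout: 1 = −134*461 + 175*353.
So 353⁻¹ ≡ 175 (mod 461).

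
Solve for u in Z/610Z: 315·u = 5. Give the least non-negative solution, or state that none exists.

gcd(315, 610) = 5, and 5 | 5, so solutions exist.
Divide through by 5: 63·u ≡ 1 mod 122.
63⁻¹ ≡ 31 (mod 122).
u ≡ 31·1 ≡ 31 (mod 122).
The smallest non-negative solution is u = 31.

31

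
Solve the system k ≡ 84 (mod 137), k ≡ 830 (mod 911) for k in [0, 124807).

137⁻¹ mod 911: 137·133 ≡ 1 (mod 911), so 137⁻¹ ≡ 133.
k = 84 + 137·((830 − 84)·133 mod 911) = 84 + 137·830 = 113794.

113794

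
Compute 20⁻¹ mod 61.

58

By the extended Euclidean algorithm:
61 = 3·20 + 1
20 = 20·1 + 0
gcd(20, 61) = 1, so the inverse exists.
Bézout: 1 = 1·61 − 3·20.
So 20⁻¹ ≡ −3 ≡ 58 (mod 61).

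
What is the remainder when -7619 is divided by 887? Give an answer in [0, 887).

-7619 = -9·887 + 364, so -7619 ≡ 364 (mod 887).

364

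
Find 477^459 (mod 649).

By square-and-multiply:
459 in binary is 111001011, i.e. 459 = 256 + 128 + 64 + 8 + 2 + 1.
477^1 ≡ 477 (mod 649)
477^2 ≡ 477^2 = 227529 ≡ 379 (mod 649)
477^4 ≡ 379^2 = 143641 ≡ 212 (mod 649)
477^8 ≡ 212^2 = 44944 ≡ 163 (mod 649)
477^16 ≡ 163^2 = 26569 ≡ 609 (mod 649)
477^32 ≡ 609^2 = 370881 ≡ 302 (mod 649)
477^64 ≡ 302^2 = 91204 ≡ 344 (mod 649)
477^128 ≡ 344^2 = 118336 ≡ 218 (mod 649)
477^256 ≡ 218^2 = 47524 ≡ 147 (mod 649)
477^459 = 477^256 · 477^128 · 477^64 · 477^8 · 477^2 · 477^1 ≡ 147 · 218 · 344 · 163 · 379 · 477 (mod 649).
Accumulate the product:
147 · 218 = 32046 ≡ 245
245 · 344 = 84280 ≡ 559
559 · 163 = 91117 ≡ 257
257 · 379 = 97403 ≡ 53
53 · 477 = 25281 ≡ 619

619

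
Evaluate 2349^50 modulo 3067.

2975

Compute successive squares:
50 in binary is 110010, i.e. 50 = 32 + 16 + 2.
2349^1 ≡ 2349 (mod 3067)
2349^2 ≡ 2349^2 = 5517801 ≡ 268 (mod 3067)
2349^4 ≡ 268^2 = 71824 ≡ 1283 (mod 3067)
2349^8 ≡ 1283^2 = 1646089 ≡ 2177 (mod 3067)
2349^16 ≡ 2177^2 = 4739329 ≡ 814 (mod 3067)
2349^32 ≡ 814^2 = 662596 ≡ 124 (mod 3067)
2349^50 = 2349^32 × 2349^16 × 2349^2 ≡ 124 × 814 × 268 (mod 3067).
Accumulate the product:
124 × 814 = 100936 ≡ 2792
2792 × 268 = 748256 ≡ 2975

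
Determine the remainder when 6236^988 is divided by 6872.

By square-and-multiply:
6236^1 ≡ 6236 (mod 6872)
6236^2 ≡ 6236^2 = 38887696 ≡ 5920 (mod 6872)
6236^4 ≡ 5920^2 = 35046400 ≡ 6072 (mod 6872)
6236^8 ≡ 6072^2 = 36869184 ≡ 904 (mod 6872)
6236^16 ≡ 904^2 = 817216 ≡ 6320 (mod 6872)
6236^32 ≡ 6320^2 = 39942400 ≡ 2336 (mod 6872)
6236^64 ≡ 2336^2 = 5456896 ≡ 528 (mod 6872)
6236^128 ≡ 528^2 = 278784 ≡ 3904 (mod 6872)
6236^256 ≡ 3904^2 = 15241216 ≡ 5992 (mod 6872)
6236^512 ≡ 5992^2 = 35904064 ≡ 4736 (mod 6872)
6236^988 = 6236^512 * 6236^256 * 6236^128 * 6236^64 * 6236^16 * 6236^8 * 6236^4 ≡ 4736 * 5992 * 3904 * 528 * 6320 * 904 * 6072 (mod 6872).
Accumulate the product:
4736 * 5992 = 28378112 ≡ 3624
3624 * 3904 = 14148096 ≡ 5520
5520 * 528 = 2914560 ≡ 832
832 * 6320 = 5258240 ≡ 1160
1160 * 904 = 1048640 ≡ 4096
4096 * 6072 = 24870912 ≡ 1144

1144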